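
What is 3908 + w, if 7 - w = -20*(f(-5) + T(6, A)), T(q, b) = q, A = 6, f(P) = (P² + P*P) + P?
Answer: 4935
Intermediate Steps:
f(P) = P + 2*P² (f(P) = (P² + P²) + P = 2*P² + P = P + 2*P²)
w = 1027 (w = 7 - (-20)*(-5*(1 + 2*(-5)) + 6) = 7 - (-20)*(-5*(1 - 10) + 6) = 7 - (-20)*(-5*(-9) + 6) = 7 - (-20)*(45 + 6) = 7 - (-20)*51 = 7 - 1*(-1020) = 7 + 1020 = 1027)
3908 + w = 3908 + 1027 = 4935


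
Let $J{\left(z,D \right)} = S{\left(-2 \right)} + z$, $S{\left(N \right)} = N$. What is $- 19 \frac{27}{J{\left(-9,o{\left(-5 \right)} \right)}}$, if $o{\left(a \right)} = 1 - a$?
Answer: $\frac{513}{11} \approx 46.636$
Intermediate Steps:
$J{\left(z,D \right)} = -2 + z$
$- 19 \frac{27}{J{\left(-9,o{\left(-5 \right)} \right)}} = - 19 \frac{27}{-2 - 9} = - 19 \frac{27}{-11} = - 19 \cdot 27 \left(- \frac{1}{11}\right) = \left(-19\right) \left(- \frac{27}{11}\right) = \frac{513}{11}$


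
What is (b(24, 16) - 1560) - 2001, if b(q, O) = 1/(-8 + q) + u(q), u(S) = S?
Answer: -56591/16 ≈ -3536.9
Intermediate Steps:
b(q, O) = q + 1/(-8 + q) (b(q, O) = 1/(-8 + q) + q = q + 1/(-8 + q))
(b(24, 16) - 1560) - 2001 = ((1 + 24² - 8*24)/(-8 + 24) - 1560) - 2001 = ((1 + 576 - 192)/16 - 1560) - 2001 = ((1/16)*385 - 1560) - 2001 = (385/16 - 1560) - 2001 = -24575/16 - 2001 = -56591/16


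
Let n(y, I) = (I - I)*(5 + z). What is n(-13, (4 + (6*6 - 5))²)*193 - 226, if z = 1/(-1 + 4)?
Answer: -226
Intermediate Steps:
z = ⅓ (z = 1/3 = ⅓ ≈ 0.33333)
n(y, I) = 0 (n(y, I) = (I - I)*(5 + ⅓) = 0*(16/3) = 0)
n(-13, (4 + (6*6 - 5))²)*193 - 226 = 0*193 - 226 = 0 - 226 = -226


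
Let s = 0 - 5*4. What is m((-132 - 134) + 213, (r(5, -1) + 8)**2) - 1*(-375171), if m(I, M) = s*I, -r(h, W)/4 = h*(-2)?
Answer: 376231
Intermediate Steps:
s = -20 (s = 0 - 20 = -20)
r(h, W) = 8*h (r(h, W) = -4*h*(-2) = -(-8)*h = 8*h)
m(I, M) = -20*I
m((-132 - 134) + 213, (r(5, -1) + 8)**2) - 1*(-375171) = -20*((-132 - 134) + 213) - 1*(-375171) = -20*(-266 + 213) + 375171 = -20*(-53) + 375171 = 1060 + 375171 = 376231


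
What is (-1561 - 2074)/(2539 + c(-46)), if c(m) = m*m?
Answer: -727/931 ≈ -0.78088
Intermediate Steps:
c(m) = m**2
(-1561 - 2074)/(2539 + c(-46)) = (-1561 - 2074)/(2539 + (-46)**2) = -3635/(2539 + 2116) = -3635/4655 = -3635*1/4655 = -727/931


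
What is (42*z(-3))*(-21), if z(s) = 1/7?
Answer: -126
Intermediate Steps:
z(s) = 1/7
(42*z(-3))*(-21) = (42*(1/7))*(-21) = 6*(-21) = -126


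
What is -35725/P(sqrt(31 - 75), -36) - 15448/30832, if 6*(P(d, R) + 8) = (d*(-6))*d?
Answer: -68876833/69372 ≈ -992.86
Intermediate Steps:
P(d, R) = -8 - d**2 (P(d, R) = -8 + ((d*(-6))*d)/6 = -8 + ((-6*d)*d)/6 = -8 + (-6*d**2)/6 = -8 - d**2)
-35725/P(sqrt(31 - 75), -36) - 15448/30832 = -35725/(-8 - (sqrt(31 - 75))**2) - 15448/30832 = -35725/(-8 - (sqrt(-44))**2) - 15448*1/30832 = -35725/(-8 - (2*I*sqrt(11))**2) - 1931/3854 = -35725/(-8 - 1*(-44)) - 1931/3854 = -35725/(-8 + 44) - 1931/3854 = -35725/36 - 1931/3854 = -68876833/69372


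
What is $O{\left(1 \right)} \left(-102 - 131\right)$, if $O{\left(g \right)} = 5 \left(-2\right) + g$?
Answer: $2097$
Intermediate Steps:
$O{\left(g \right)} = -10 + g$
$O{\left(1 \right)} \left(-102 - 131\right) = \left(-10 + 1\right) \left(-102 - 131\right) = \left(-9\right) \left(-233\right) = 2097$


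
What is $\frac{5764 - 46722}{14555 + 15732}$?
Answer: $- \frac{40958}{30287} \approx -1.3523$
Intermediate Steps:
$\frac{5764 - 46722}{14555 + 15732} = - \frac{40958}{30287}$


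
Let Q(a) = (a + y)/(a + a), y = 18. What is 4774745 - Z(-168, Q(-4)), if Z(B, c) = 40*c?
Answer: 4774815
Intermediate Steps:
Q(a) = (18 + a)/(2*a) (Q(a) = (a + 18)/(a + a) = (18 + a)/((2*a)) = (18 + a)*(1/(2*a)) = (18 + a)/(2*a))
4774745 - Z(-168, Q(-4)) = 4774745 - 40*(½)*(18 - 4)/(-4) = 4774745 - 40*(½)*(-¼)*14 = 4774745 - 40*(-7)/4 = 4774745 - 1*(-70) = 4774745 + 70 = 4774815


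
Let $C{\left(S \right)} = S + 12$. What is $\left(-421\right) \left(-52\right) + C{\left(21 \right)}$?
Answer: $21925$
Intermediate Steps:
$C{\left(S \right)} = 12 + S$
$\left(-421\right) \left(-52\right) + C{\left(21 \right)} = \left(-421\right) \left(-52\right) + \left(12 + 21\right) = 21892 + 33 = 21925$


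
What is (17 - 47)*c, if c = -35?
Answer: 1050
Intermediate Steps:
(17 - 47)*c = (17 - 47)*(-35) = -30*(-35) = 1050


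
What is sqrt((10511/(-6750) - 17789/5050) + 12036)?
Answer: sqrt(6213075504555)/22725 ≈ 109.69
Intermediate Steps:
sqrt((10511/(-6750) - 17789/5050) + 12036) = sqrt((10511*(-1/6750) - 17789*1/5050) + 12036) = sqrt((-10511/6750 - 17789/5050) + 12036) = sqrt(-1731563/340875 + 12036) = sqrt(4101039937/340875) = sqrt(6213075504555)/22725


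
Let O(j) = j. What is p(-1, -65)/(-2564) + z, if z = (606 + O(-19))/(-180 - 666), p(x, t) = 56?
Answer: -388111/542286 ≈ -0.71569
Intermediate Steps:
z = -587/846 (z = (606 - 19)/(-180 - 666) = 587/(-846) = 587*(-1/846) = -587/846 ≈ -0.69385)
p(-1, -65)/(-2564) + z = 56/(-2564) - 587/846 = 56*(-1/2564) - 587/846 = -14/641 - 587/846 = -388111/542286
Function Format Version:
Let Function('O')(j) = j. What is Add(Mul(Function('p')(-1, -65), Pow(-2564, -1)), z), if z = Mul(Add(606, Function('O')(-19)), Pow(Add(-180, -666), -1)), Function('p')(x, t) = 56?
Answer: Rational(-388111, 542286) ≈ -0.71569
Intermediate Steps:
z = Rational(-587, 846) (z = Mul(Add(606, -19), Pow(Add(-180, -666), -1)) = Mul(587, Pow(-846, -1)) = Mul(587, Rational(-1, 846)) = Rational(-587, 846) ≈ -0.69385)
Add(Mul(Function('p')(-1, -65), Pow(-2564, -1)), z) = Add(Mul(56, Pow(-2564, -1)), Rational(-587, 846)) = Add(Mul(56, Rational(-1, 2564)), Rational(-587, 846)) = Add(Rational(-14, 641), Rational(-587, 846)) = Rational(-388111, 542286)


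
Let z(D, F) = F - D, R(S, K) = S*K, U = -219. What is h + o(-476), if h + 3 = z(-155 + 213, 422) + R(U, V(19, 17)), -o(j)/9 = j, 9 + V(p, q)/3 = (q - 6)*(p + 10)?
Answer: -199025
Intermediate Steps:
V(p, q) = -27 + 3*(-6 + q)*(10 + p) (V(p, q) = -27 + 3*((q - 6)*(p + 10)) = -27 + 3*((-6 + q)*(10 + p)) = -27 + 3*(-6 + q)*(10 + p))
o(j) = -9*j
R(S, K) = K*S
h = -203309 (h = -3 + ((422 - (-155 + 213)) + (-207 - 18*19 + 30*17 + 3*19*17)*(-219)) = -3 + ((422 - 1*58) + (-207 - 342 + 510 + 969)*(-219)) = -3 + ((422 - 58) + 930*(-219)) = -3 + (364 - 203670) = -3 - 203306 = -203309)
h + o(-476) = -203309 - 9*(-476) = -203309 + 4284 = -199025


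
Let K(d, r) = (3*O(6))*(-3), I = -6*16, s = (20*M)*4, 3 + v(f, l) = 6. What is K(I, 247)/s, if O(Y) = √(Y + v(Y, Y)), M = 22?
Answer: -27/1760 ≈ -0.015341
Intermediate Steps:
v(f, l) = 3 (v(f, l) = -3 + 6 = 3)
s = 1760 (s = (20*22)*4 = 440*4 = 1760)
I = -96
O(Y) = √(3 + Y) (O(Y) = √(Y + 3) = √(3 + Y))
K(d, r) = -27 (K(d, r) = (3*√(3 + 6))*(-3) = (3*√9)*(-3) = (3*3)*(-3) = 9*(-3) = -27)
K(I, 247)/s = -27/1760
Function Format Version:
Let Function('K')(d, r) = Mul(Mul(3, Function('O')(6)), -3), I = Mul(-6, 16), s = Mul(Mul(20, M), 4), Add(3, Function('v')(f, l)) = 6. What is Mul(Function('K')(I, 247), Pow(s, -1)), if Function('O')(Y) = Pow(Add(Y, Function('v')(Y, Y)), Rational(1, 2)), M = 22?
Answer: Rational(-27, 1760) ≈ -0.015341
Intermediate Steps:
Function('v')(f, l) = 3 (Function('v')(f, l) = Add(-3, 6) = 3)
s = 1760 (s = Mul(Mul(20, 22), 4) = Mul(440, 4) = 1760)
I = -96
Function('O')(Y) = Pow(Add(3, Y), Rational(1, 2)) (Function('O')(Y) = Pow(Add(Y, 3), Rational(1, 2)) = Pow(Add(3, Y), Rational(1, 2)))
Function('K')(d, r) = -27 (Function('K')(d, r) = Mul(Mul(3, Pow(Add(3, 6), Rational(1, 2))), -3) = Mul(Mul(3, Pow(9, Rational(1, 2))), -3) = Mul(Mul(3, 3), -3) = Mul(9, -3) = -27)
Mul(Function('K')(I, 247), Pow(s, -1)) = Mul(-27, Pow(1760, -1)) = Mul(-27, Rational(1, 1760)) = Rational(-27, 1760)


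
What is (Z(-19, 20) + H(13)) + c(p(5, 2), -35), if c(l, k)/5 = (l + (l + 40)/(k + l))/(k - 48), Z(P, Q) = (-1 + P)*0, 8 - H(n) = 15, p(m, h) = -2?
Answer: -20937/3071 ≈ -6.8176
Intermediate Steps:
H(n) = -7 (H(n) = 8 - 1*15 = 8 - 15 = -7)
Z(P, Q) = 0
c(l, k) = 5*(l + (40 + l)/(k + l))/(-48 + k) (c(l, k) = 5*((l + (l + 40)/(k + l))/(k - 48)) = 5*((l + (40 + l)/(k + l))/(-48 + k)) = 5*(l + (40 + l)/(k + l))/(-48 + k))
(Z(-19, 20) + H(13)) + c(p(5, 2), -35) = (0 - 7) + 5*(40 - 2 + (-2)**2 - 35*(-2))/((-35)**2 - 48*(-35) - 48*(-2) - 35*(-2)) = -7 + 5*(40 - 2 + 4 + 70)/(1225 + 1680 + 96 + 70) = -7 + 5*112/3071 = -7 + 5*(1/3071)*112 = -7 + 560/3071 = -20937/3071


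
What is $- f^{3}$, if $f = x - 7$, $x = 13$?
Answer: $-216$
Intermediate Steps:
$f = 6$ ($f = 13 - 7 = 6$)
$- f^{3} = - 6^{3} = \left(-1\right) 216 = -216$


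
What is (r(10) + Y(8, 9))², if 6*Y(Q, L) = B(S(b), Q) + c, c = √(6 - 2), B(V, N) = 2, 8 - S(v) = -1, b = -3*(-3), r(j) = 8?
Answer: 676/9 ≈ 75.111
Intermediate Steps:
b = 9
S(v) = 9 (S(v) = 8 - 1*(-1) = 8 + 1 = 9)
c = 2 (c = √4 = 2)
Y(Q, L) = ⅔ (Y(Q, L) = (2 + 2)/6 = (⅙)*4 = ⅔)
(r(10) + Y(8, 9))² = (8 + ⅔)² = (26/3)² = 676/9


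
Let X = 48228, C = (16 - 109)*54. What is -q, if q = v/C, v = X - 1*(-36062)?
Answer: 42145/2511 ≈ 16.784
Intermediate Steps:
C = -5022 (C = -93*54 = -5022)
v = 84290 (v = 48228 - 1*(-36062) = 48228 + 36062 = 84290)
q = -42145/2511 (q = 84290/(-5022) = 84290*(-1/5022) = -42145/2511 ≈ -16.784)
-q = -1*(-42145/2511) = 42145/2511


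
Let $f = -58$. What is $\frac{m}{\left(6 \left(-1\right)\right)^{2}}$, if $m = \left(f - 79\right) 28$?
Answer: $- \frac{959}{9} \approx -106.56$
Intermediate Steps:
$m = -3836$ ($m = \left(-58 - 79\right) 28 = \left(-137\right) 28 = -3836$)
$\frac{m}{\left(6 \left(-1\right)\right)^{2}} = - \frac{3836}{\left(6 \left(-1\right)\right)^{2}} = - \frac{3836}{\left(-6\right)^{2}} = - \frac{3836}{36} = \left(-3836\right) \frac{1}{36} = - \frac{959}{9}$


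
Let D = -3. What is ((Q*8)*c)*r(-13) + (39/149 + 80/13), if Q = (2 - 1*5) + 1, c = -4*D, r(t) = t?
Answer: 4847179/1937 ≈ 2502.4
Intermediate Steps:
c = 12 (c = -4*(-3) = 12)
Q = -2 (Q = (2 - 5) + 1 = -3 + 1 = -2)
((Q*8)*c)*r(-13) + (39/149 + 80/13) = (-2*8*12)*(-13) + (39/149 + 80/13) = -16*12*(-13) + (39*(1/149) + 80*(1/13)) = -192*(-13) + (39/149 + 80/13) = 2496 + 12427/1937 = 4847179/1937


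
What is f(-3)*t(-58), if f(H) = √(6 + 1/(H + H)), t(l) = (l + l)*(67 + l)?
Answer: -174*√210 ≈ -2521.5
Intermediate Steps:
t(l) = 2*l*(67 + l) (t(l) = (2*l)*(67 + l) = 2*l*(67 + l))
f(H) = √(6 + 1/(2*H))
f(-3)*t(-58) = (√(24 + 2/(-3))/2)*(2*(-58)*(67 - 58)) = (√(24 + 2*(-⅓))/2)*(2*(-58)*9) = (√(24 - ⅔)/2)*(-1044) = (√(70/3)/2)*(-1044) = ((√210/3)/2)*(-1044) = (√210/6)*(-1044) = -174*√210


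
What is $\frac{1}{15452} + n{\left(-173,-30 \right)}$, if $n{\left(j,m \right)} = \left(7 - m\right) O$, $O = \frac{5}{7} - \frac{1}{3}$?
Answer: $\frac{4573813}{324492} \approx 14.095$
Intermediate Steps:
$O = \frac{8}{21}$ ($O = 5 \cdot \frac{1}{7} - \frac{1}{3} = \frac{5}{7} - \frac{1}{3} = \frac{8}{21} \approx 0.38095$)
$n{\left(j,m \right)} = \frac{8}{3} - \frac{8 m}{21}$ ($n{\left(j,m \right)} = \left(7 - m\right) \frac{8}{21} = \frac{8}{3} - \frac{8 m}{21}$)
$\frac{1}{15452} + n{\left(-173,-30 \right)} = \frac{1}{15452} + \left(\frac{8}{3} - - \frac{80}{7}\right) = \frac{1}{15452} + \left(\frac{8}{3} + \frac{80}{7}\right) = \frac{1}{15452} + \frac{296}{21} = \frac{4573813}{324492}$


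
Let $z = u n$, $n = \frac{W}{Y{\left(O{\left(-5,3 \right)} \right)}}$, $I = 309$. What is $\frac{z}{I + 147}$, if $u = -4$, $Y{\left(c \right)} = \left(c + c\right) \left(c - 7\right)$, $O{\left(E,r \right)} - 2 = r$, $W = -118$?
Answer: $- \frac{59}{1140} \approx -0.051754$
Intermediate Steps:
$O{\left(E,r \right)} = 2 + r$
$Y{\left(c \right)} = 2 c \left(-7 + c\right)$
$n = \frac{59}{10}$ ($n = - \frac{118}{2 \left(2 + 3\right) \left(-7 + \left(2 + 3\right)\right)} = - \frac{118}{2 \cdot 5 \left(-7 + 5\right)} = - \frac{118}{2 \cdot 5 \left(-2\right)} = - \frac{118}{-20} = \left(-118\right) \left(- \frac{1}{20}\right) = \frac{59}{10} \approx 5.9$)
$z = - \frac{118}{5}$ ($z = \left(-4\right) \frac{59}{10} = - \frac{118}{5} \approx -23.6$)
$\frac{z}{I + 147} = - \frac{118}{5 \left(309 + 147\right)} = - \frac{118}{5 \cdot 456} = \left(- \frac{118}{5}\right) \frac{1}{456} = - \frac{59}{1140}$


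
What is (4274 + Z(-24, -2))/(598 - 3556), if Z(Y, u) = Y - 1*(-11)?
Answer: -4261/2958 ≈ -1.4405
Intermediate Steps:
Z(Y, u) = 11 + Y (Z(Y, u) = Y + 11 = 11 + Y)
(4274 + Z(-24, -2))/(598 - 3556) = (4274 + (11 - 24))/(598 - 3556) = (4274 - 13)/(-2958) = 4261*(-1/2958) = -4261/2958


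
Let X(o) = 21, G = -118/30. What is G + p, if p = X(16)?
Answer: 256/15 ≈ 17.067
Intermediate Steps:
G = -59/15 (G = -118*1/30 = -59/15 ≈ -3.9333)
p = 21
G + p = -59/15 + 21 = 256/15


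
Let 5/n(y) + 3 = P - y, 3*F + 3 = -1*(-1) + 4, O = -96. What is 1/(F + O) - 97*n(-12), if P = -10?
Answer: 138707/286 ≈ 484.99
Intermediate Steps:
F = 2/3 (F = -1 + (-1*(-1) + 4)/3 = -1 + (1 + 4)/3 = -1 + (1/3)*5 = -1 + 5/3 = 2/3 ≈ 0.66667)
n(y) = 5/(-13 - y) (n(y) = 5/(-3 + (-10 - y)) = 5/(-13 - y))
1/(F + O) - 97*n(-12) = 1/(2/3 - 96) - (-485)/(13 - 12) = 1/(-286/3) - (-485)/1 = -3/286 - (-485) = -3/286 - 97*(-5) = -3/286 + 485 = 138707/286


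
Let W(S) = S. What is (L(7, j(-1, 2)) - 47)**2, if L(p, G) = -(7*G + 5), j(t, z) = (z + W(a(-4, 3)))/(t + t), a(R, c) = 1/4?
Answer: 124609/64 ≈ 1947.0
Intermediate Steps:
a(R, c) = 1/4
j(t, z) = (1/4 + z)/(2*t) (j(t, z) = (z + 1/4)/(t + t) = (1/4 + z)/((2*t)) = (1/4 + z)*(1/(2*t)) = (1/4 + z)/(2*t))
L(p, G) = -5 - 7*G (L(p, G) = -(5 + 7*G) = -5 - 7*G)
(L(7, j(-1, 2)) - 47)**2 = ((-5 - 7*(1 + 4*2)/(8*(-1))) - 47)**2 = ((-5 - 7*(-1)*(1 + 8)/8) - 47)**2 = ((-5 - 7*(-1)*9/8) - 47)**2 = ((-5 - 7*(-9/8)) - 47)**2 = ((-5 + 63/8) - 47)**2 = (23/8 - 47)**2 = (-353/8)**2 = 124609/64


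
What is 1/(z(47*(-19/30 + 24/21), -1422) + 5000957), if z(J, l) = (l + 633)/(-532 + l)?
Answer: 1954/9771870767 ≈ 1.9996e-7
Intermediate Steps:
z(J, l) = (633 + l)/(-532 + l)
1/(z(47*(-19/30 + 24/21), -1422) + 5000957) = 1/((633 - 1422)/(-532 - 1422) + 5000957) = 1/(-789/(-1954) + 5000957) = 1/(-1/1954*(-789) + 5000957) = 1/(789/1954 + 5000957) = 1/(9771870767/1954) = 1954/9771870767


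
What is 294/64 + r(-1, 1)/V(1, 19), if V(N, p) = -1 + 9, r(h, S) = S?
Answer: 151/32 ≈ 4.7188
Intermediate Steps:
V(N, p) = 8
294/64 + r(-1, 1)/V(1, 19) = 294/64 + 1/8 = 294*(1/64) + 1*(⅛) = 147/32 + ⅛ = 151/32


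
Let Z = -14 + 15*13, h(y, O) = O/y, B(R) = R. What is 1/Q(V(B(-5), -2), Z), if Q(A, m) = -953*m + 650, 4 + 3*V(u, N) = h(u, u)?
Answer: -1/171843 ≈ -5.8193e-6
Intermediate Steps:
V(u, N) = -1 (V(u, N) = -4/3 + (u/u)/3 = -4/3 + (⅓)*1 = -4/3 + ⅓ = -1)
Z = 181 (Z = -14 + 195 = 181)
Q(A, m) = 650 - 953*m
1/Q(V(B(-5), -2), Z) = 1/(650 - 953*181) = 1/(650 - 172493) = 1/(-171843) = -1/171843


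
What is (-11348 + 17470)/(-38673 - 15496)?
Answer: -6122/54169 ≈ -0.11302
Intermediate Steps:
(-11348 + 17470)/(-38673 - 15496) = 6122/(-54169) = 6122*(-1/54169) = -6122/54169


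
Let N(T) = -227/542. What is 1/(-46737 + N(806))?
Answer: -542/25331681 ≈ -2.1396e-5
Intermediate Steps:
N(T) = -227/542 (N(T) = -227*1/542 = -227/542)
1/(-46737 + N(806)) = 1/(-46737 - 227/542) = 1/(-25331681/542) = -542/25331681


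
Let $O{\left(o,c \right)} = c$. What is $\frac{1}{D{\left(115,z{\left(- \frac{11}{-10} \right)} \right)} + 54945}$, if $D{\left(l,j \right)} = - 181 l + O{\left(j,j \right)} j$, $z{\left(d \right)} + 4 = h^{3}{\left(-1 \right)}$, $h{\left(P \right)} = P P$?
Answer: $\frac{1}{34139} \approx 2.9292 \cdot 10^{-5}$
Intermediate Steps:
$h{\left(P \right)} = P^{2}$
$z{\left(d \right)} = -3$ ($z{\left(d \right)} = -4 + \left(\left(-1\right)^{2}\right)^{3} = -4 + 1^{3} = -4 + 1 = -3$)
$D{\left(l,j \right)} = j^{2} - 181 l$ ($D{\left(l,j \right)} = - 181 l + j j = - 181 l + j^{2} = j^{2} - 181 l$)
$\frac{1}{D{\left(115,z{\left(- \frac{11}{-10} \right)} \right)} + 54945} = \frac{1}{\left(\left(-3\right)^{2} - 20815\right) + 54945} = \frac{1}{\left(9 - 20815\right) + 54945} = \frac{1}{-20806 + 54945} = \frac{1}{34139}$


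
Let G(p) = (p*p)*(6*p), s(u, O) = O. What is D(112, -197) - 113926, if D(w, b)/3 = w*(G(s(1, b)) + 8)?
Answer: -15413183206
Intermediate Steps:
G(p) = 6*p**3 (G(p) = p**2*(6*p) = 6*p**3)
D(w, b) = 3*w*(8 + 6*b**3) (D(w, b) = 3*(w*(6*b**3 + 8)) = 3*(w*(8 + 6*b**3)) = 3*w*(8 + 6*b**3))
D(112, -197) - 113926 = 6*112*(4 + 3*(-197)**3) - 113926 = 6*112*(4 + 3*(-7645373)) - 113926 = 6*112*(4 - 22936119) - 113926 = 6*112*(-22936115) - 113926 = -15413069280 - 113926 = -15413183206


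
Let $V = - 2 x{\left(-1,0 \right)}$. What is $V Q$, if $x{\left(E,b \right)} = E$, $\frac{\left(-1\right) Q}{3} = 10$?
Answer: $-60$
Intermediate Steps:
$Q = -30$ ($Q = \left(-3\right) 10 = -30$)
$V = 2$ ($V = \left(-2\right) \left(-1\right) = 2$)
$V Q = 2 \left(-30\right) = -60$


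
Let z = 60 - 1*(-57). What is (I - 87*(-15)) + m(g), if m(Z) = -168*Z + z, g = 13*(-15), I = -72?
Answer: 34110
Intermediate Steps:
g = -195
z = 117 (z = 60 + 57 = 117)
m(Z) = 117 - 168*Z (m(Z) = -168*Z + 117 = 117 - 168*Z)
(I - 87*(-15)) + m(g) = (-72 - 87*(-15)) + (117 - 168*(-195)) = (-72 + 1305) + (117 + 32760) = 1233 + 32877 = 34110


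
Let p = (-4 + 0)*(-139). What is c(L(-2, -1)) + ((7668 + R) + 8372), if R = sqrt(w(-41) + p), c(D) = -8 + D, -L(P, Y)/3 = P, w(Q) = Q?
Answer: 16038 + sqrt(515) ≈ 16061.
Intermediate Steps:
L(P, Y) = -3*P
p = 556 (p = -4*(-139) = 556)
R = sqrt(515) (R = sqrt(-41 + 556) = sqrt(515) ≈ 22.694)
c(L(-2, -1)) + ((7668 + R) + 8372) = (-8 - 3*(-2)) + ((7668 + sqrt(515)) + 8372) = (-8 + 6) + (16040 + sqrt(515)) = -2 + (16040 + sqrt(515)) = 16038 + sqrt(515)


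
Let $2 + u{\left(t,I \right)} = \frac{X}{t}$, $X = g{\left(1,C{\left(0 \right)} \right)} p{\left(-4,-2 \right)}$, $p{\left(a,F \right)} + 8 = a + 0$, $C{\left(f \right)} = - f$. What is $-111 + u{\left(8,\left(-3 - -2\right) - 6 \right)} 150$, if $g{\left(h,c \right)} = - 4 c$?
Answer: $-411$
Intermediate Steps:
$p{\left(a,F \right)} = -8 + a$ ($p{\left(a,F \right)} = -8 + \left(a + 0\right) = -8 + a$)
$X = 0$ ($X = - 4 \left(\left(-1\right) 0\right) \left(-8 - 4\right) = \left(-4\right) 0 \left(-12\right) = 0 \left(-12\right) = 0$)
$u{\left(t,I \right)} = -2$ ($u{\left(t,I \right)} = -2 + \frac{0}{t} = -2 + 0 = -2$)
$-111 + u{\left(8,\left(-3 - -2\right) - 6 \right)} 150 = -111 - 300 = -411$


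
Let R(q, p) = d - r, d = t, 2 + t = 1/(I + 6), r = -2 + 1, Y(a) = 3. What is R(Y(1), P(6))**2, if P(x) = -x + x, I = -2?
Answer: 9/16 ≈ 0.56250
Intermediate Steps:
r = -1
t = -7/4 (t = -2 + 1/(-2 + 6) = -2 + 1/4 = -7/4 ≈ -1.7500)
P(x) = 0
d = -7/4 ≈ -1.7500
R(q, p) = -3/4 (R(q, p) = -7/4 - 1*(-1) = -7/4 + 1 = -3/4)
R(Y(1), P(6))**2 = (-3/4)**2 = 9/16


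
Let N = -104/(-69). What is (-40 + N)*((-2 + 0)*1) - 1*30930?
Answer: -2128858/69 ≈ -30853.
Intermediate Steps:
N = 104/69 (N = -104*(-1/69) = 104/69 ≈ 1.5072)
(-40 + N)*((-2 + 0)*1) - 1*30930 = (-40 + 104/69)*((-2 + 0)*1) - 1*30930 = -(-5312)/69 - 30930 = -2656/69*(-2) - 30930 = 5312/69 - 30930 = -2128858/69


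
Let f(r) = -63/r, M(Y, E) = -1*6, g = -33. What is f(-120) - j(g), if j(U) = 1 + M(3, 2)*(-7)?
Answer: -1699/40 ≈ -42.475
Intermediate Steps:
M(Y, E) = -6
j(U) = 43 (j(U) = 1 - 6*(-7) = 1 + 42 = 43)
f(-120) - j(g) = -63/(-120) - 1*43 = -63*(-1/120) - 43 = 21/40 - 43 = -1699/40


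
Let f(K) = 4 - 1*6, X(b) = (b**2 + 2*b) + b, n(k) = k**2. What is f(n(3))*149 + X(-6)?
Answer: -280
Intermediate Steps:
X(b) = b**2 + 3*b
f(K) = -2 (f(K) = 4 - 6 = -2)
f(n(3))*149 + X(-6) = -2*149 - 6*(3 - 6) = -298 - 6*(-3) = -298 + 18 = -280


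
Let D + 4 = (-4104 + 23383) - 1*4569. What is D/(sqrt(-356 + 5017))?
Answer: 14706*sqrt(4661)/4661 ≈ 215.40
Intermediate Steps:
D = 14706 (D = -4 + ((-4104 + 23383) - 1*4569) = -4 + (19279 - 4569) = -4 + 14710 = 14706)
D/(sqrt(-356 + 5017)) = 14706/(sqrt(-356 + 5017)) = 14706/(sqrt(4661)) = 14706*(sqrt(4661)/4661) = 14706*sqrt(4661)/4661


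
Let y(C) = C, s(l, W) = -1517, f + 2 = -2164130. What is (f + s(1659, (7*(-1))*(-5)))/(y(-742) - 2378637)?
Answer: 2165649/2379379 ≈ 0.91017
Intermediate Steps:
f = -2164132 (f = -2 - 2164130 = -2164132)
(f + s(1659, (7*(-1))*(-5)))/(y(-742) - 2378637) = (-2164132 - 1517)/(-742 - 2378637) = -2165649/(-2379379) = -2165649*(-1/2379379) = 2165649/2379379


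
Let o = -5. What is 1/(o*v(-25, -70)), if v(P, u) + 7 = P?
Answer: 1/160 ≈ 0.0062500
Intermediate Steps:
v(P, u) = -7 + P
1/(o*v(-25, -70)) = 1/(-5*(-7 - 25)) = 1/(-5*(-32)) = 1/160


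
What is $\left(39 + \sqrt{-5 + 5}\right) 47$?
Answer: $1833$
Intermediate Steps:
$\left(39 + \sqrt{-5 + 5}\right) 47 = \left(39 + \sqrt{0}\right) 47 = \left(39 + 0\right) 47 = 39 \cdot 47 = 1833$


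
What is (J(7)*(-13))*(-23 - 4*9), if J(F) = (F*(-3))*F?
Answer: -112749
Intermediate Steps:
J(F) = -3*F**2 (J(F) = (-3*F)*F = -3*F**2)
(J(7)*(-13))*(-23 - 4*9) = (-3*7**2*(-13))*(-23 - 4*9) = (-3*49*(-13))*(-23 - 1*36) = (-147*(-13))*(-23 - 36) = 1911*(-59) = -112749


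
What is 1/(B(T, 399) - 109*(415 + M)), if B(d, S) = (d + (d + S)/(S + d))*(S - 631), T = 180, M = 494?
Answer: -1/141073 ≈ -7.0885e-6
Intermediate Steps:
B(d, S) = (1 + d)*(-631 + S) (B(d, S) = (d + (S + d)/(S + d))*(-631 + S) = (d + 1)*(-631 + S) = (1 + d)*(-631 + S))
1/(B(T, 399) - 109*(415 + M)) = 1/((-631 + 399 - 631*180 + 399*180) - 109*(415 + 494)) = 1/((-631 + 399 - 113580 + 71820) - 109*909) = 1/(-41992 - 99081) = 1/(-141073) = -1/141073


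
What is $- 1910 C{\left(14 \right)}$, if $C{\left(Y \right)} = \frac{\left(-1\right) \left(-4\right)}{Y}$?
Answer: $- \frac{3820}{7} \approx -545.71$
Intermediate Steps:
$C{\left(Y \right)} = \frac{4}{Y}$
$- 1910 C{\left(14 \right)} = - 1910 \cdot \frac{4}{14} = - 1910 \cdot 4 \cdot \frac{1}{14} = \left(-1910\right) \frac{2}{7} = - \frac{3820}{7}$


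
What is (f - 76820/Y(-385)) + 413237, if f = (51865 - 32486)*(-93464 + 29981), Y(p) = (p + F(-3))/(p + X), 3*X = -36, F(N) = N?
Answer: -119300534925/97 ≈ -1.2299e+9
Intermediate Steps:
X = -12 (X = (⅓)*(-36) = -12)
Y(p) = (-3 + p)/(-12 + p) (Y(p) = (p - 3)/(p - 12) = (-3 + p)/(-12 + p))
f = -1230237057 (f = 19379*(-63483) = -1230237057)
(f - 76820/Y(-385)) + 413237 = (-1230237057 - 76820/((-3 - 385)/(-12 - 385))) + 413237 = (-1230237057 - 76820/(-388/(-397))) + 413237 = (-1230237057 - 76820/((-1/397*(-388)))) + 413237 = (-1230237057 - 76820/388/397) + 413237 = (-1230237057 - 76820*397/388) + 413237 = (-1230237057 - 1*7624385/97) + 413237 = (-1230237057 - 7624385/97) + 413237 = -119340618914/97 + 413237 = -119300534925/97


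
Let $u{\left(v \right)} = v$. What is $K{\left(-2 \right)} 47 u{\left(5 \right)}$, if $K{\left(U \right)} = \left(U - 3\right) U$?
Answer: $2350$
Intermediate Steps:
$K{\left(U \right)} = U \left(-3 + U\right)$ ($K{\left(U \right)} = \left(-3 + U\right) U = U \left(-3 + U\right)$)
$K{\left(-2 \right)} 47 u{\left(5 \right)} = - 2 \left(-3 - 2\right) 47 \cdot 5 = \left(-2\right) \left(-5\right) 47 \cdot 5 = 10 \cdot 47 \cdot 5 = 470 \cdot 5 = 2350$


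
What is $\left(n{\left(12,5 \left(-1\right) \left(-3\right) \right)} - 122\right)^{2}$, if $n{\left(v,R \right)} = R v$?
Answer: $3364$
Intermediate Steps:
$\left(n{\left(12,5 \left(-1\right) \left(-3\right) \right)} - 122\right)^{2} = \left(5 \left(-1\right) \left(-3\right) 12 - 122\right)^{2} = \left(\left(-5\right) \left(-3\right) 12 - 122\right)^{2} = \left(15 \cdot 12 - 122\right)^{2} = \left(180 - 122\right)^{2} = 58^{2} = 3364$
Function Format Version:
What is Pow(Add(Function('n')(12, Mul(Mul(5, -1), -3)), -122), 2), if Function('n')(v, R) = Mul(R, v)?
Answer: 3364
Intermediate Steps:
Pow(Add(Function('n')(12, Mul(Mul(5, -1), -3)), -122), 2) = Pow(Add(Mul(Mul(Mul(5, -1), -3), 12), -122), 2) = Pow(Add(Mul(Mul(-5, -3), 12), -122), 2) = Pow(Add(Mul(15, 12), -122), 2) = Pow(Add(180, -122), 2) = Pow(58, 2) = 3364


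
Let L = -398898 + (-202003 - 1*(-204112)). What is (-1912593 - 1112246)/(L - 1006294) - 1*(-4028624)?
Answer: 5652496872631/1403083 ≈ 4.0286e+6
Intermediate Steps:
L = -396789 (L = -398898 + (-202003 + 204112) = -398898 + 2109 = -396789)
(-1912593 - 1112246)/(L - 1006294) - 1*(-4028624) = (-1912593 - 1112246)/(-396789 - 1006294) - 1*(-4028624) = -3024839/(-1403083) + 4028624 = -3024839*(-1/1403083) + 4028624 = 3024839/1403083 + 4028624 = 5652496872631/1403083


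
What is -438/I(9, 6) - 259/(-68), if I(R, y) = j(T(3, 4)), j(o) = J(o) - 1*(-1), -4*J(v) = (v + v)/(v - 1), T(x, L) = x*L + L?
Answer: -444947/476 ≈ -934.76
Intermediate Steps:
T(x, L) = L + L*x (T(x, L) = L*x + L = L + L*x)
J(v) = -v/(2*(-1 + v)) (J(v) = -(v + v)/(4*(v - 1)) = -2*v/(4*(-1 + v)) = -v/(2*(-1 + v)))
j(o) = 1 - o/(-2 + 2*o) (j(o) = -o/(-2 + 2*o) - 1*(-1) = -o/(-2 + 2*o) + 1 = 1 - o/(-2 + 2*o))
I(R, y) = 7/15 (I(R, y) = (-2 + 4*(1 + 3))/(2*(-1 + 4*(1 + 3))) = (-2 + 4*4)/(2*(-1 + 4*4)) = (-2 + 16)/(2*(-1 + 16)) = (1/2)*14/15 = (1/2)*(1/15)*14 = 7/15)
-438/I(9, 6) - 259/(-68) = -438/7/15 - 259/(-68) = -438*15/7 - 259*(-1/68) = -6570/7 + 259/68 = -444947/476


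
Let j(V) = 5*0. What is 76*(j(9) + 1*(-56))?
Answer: -4256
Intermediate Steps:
j(V) = 0
76*(j(9) + 1*(-56)) = 76*(0 + 1*(-56)) = 76*(0 - 56) = 76*(-56) = -4256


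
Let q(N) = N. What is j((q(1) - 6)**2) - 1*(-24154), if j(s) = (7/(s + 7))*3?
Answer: 772949/32 ≈ 24155.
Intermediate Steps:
j(s) = 21/(7 + s) (j(s) = (7/(7 + s))*3 = 21/(7 + s))
j((q(1) - 6)**2) - 1*(-24154) = 21/(7 + (1 - 6)**2) - 1*(-24154) = 21/(7 + (-5)**2) + 24154 = 21/(7 + 25) + 24154 = 21/32 + 24154 = 772949/32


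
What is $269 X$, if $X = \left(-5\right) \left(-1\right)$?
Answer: $1345$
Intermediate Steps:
$X = 5$
$269 X = 269 \cdot 5 = 1345$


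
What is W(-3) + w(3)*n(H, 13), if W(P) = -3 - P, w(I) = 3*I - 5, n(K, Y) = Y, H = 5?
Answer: 52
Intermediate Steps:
w(I) = -5 + 3*I
W(-3) + w(3)*n(H, 13) = (-3 - 1*(-3)) + (-5 + 3*3)*13 = (-3 + 3) + (-5 + 9)*13 = 0 + 4*13 = 0 + 52 = 52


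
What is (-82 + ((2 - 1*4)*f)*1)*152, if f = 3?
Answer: -13376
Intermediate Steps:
(-82 + ((2 - 1*4)*f)*1)*152 = (-82 + ((2 - 1*4)*3)*1)*152 = (-82 + ((2 - 4)*3)*1)*152 = (-82 - 2*3*1)*152 = (-82 - 6*1)*152 = (-82 - 6)*152 = -88*152 = -13376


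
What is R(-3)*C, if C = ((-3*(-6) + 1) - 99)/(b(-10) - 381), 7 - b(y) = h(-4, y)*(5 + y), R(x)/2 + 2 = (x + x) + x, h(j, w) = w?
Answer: -220/53 ≈ -4.1509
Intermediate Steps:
R(x) = -4 + 6*x (R(x) = -4 + 2*((x + x) + x) = -4 + 2*(2*x + x) = -4 + 2*(3*x) = -4 + 6*x)
b(y) = 7 - y*(5 + y)
C = 10/53 (C = ((-3*(-6) + 1) - 99)/((7 - 1*(-10)**2 - 5*(-10)) - 381) = ((18 + 1) - 99)/((7 - 1*100 + 50) - 381) = (19 - 99)/((7 - 100 + 50) - 381) = -80/(-43 - 381) = -80/(-424) = -80*(-1/424) = 10/53 ≈ 0.18868)
R(-3)*C = (-4 + 6*(-3))*(10/53) = (-4 - 18)*(10/53) = -22*10/53 = -220/53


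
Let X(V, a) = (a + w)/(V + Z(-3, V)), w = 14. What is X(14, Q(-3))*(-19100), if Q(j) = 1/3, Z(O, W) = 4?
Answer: -410650/27 ≈ -15209.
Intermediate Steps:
Q(j) = ⅓
X(V, a) = (14 + a)/(4 + V) (X(V, a) = (a + 14)/(V + 4) = (14 + a)/(4 + V))
X(14, Q(-3))*(-19100) = ((14 + ⅓)/(4 + 14))*(-19100) = ((43/3)/18)*(-19100) = ((1/18)*(43/3))*(-19100) = (43/54)*(-19100) = -410650/27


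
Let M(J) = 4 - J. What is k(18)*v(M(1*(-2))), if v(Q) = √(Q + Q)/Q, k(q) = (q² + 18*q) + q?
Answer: 222*√3 ≈ 384.52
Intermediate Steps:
k(q) = q² + 19*q
v(Q) = √2/√Q (v(Q) = √(2*Q)/Q = (√2*√Q)/Q = √2/√Q)
k(18)*v(M(1*(-2))) = (18*(19 + 18))*(√2/√(4 - (-2))) = (18*37)*(√2/√(4 - 1*(-2))) = 666*(√2/√(4 + 2)) = 666*(√2/√6) = 666*(√2*(√6/6)) = 666*(√3/3) = 222*√3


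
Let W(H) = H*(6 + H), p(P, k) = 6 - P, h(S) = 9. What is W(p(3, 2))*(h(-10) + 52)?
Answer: 1647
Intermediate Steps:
W(p(3, 2))*(h(-10) + 52) = ((6 - 1*3)*(6 + (6 - 1*3)))*(9 + 52) = ((6 - 3)*(6 + (6 - 3)))*61 = (3*(6 + 3))*61 = (3*9)*61 = 27*61 = 1647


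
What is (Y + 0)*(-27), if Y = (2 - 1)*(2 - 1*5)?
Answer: 81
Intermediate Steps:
Y = -3 (Y = 1*(2 - 5) = 1*(-3) = -3)
(Y + 0)*(-27) = (-3 + 0)*(-27) = -3*(-27) = 81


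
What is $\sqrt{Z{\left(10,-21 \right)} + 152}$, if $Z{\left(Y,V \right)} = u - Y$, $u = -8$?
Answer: $\sqrt{134} \approx 11.576$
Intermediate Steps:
$Z{\left(Y,V \right)} = -8 - Y$
$\sqrt{Z{\left(10,-21 \right)} + 152} = \sqrt{\left(-8 - 10\right) + 152} = \sqrt{-18 + 152} = \sqrt{134}$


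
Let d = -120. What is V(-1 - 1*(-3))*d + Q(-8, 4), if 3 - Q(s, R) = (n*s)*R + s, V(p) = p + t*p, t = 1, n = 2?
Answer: -405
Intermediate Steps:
V(p) = 2*p (V(p) = p + 1*p = p + p = 2*p)
Q(s, R) = 3 - s - 2*R*s (Q(s, R) = 3 - ((2*s)*R + s) = 3 - (2*R*s + s) = 3 - (s + 2*R*s) = 3 + (-s - 2*R*s) = 3 - s - 2*R*s)
V(-1 - 1*(-3))*d + Q(-8, 4) = (2*(-1 - 1*(-3)))*(-120) + (3 - 1*(-8) - 2*4*(-8)) = (2*(-1 + 3))*(-120) + (3 + 8 + 64) = (2*2)*(-120) + 75 = 4*(-120) + 75 = -480 + 75 = -405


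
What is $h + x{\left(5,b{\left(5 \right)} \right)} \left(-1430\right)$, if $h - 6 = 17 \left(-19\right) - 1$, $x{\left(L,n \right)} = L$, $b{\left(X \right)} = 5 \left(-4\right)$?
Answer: $-7468$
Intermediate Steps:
$b{\left(X \right)} = -20$
$h = -318$ ($h = 6 + \left(17 \left(-19\right) - 1\right) = 6 - 324 = -318$)
$h + x{\left(5,b{\left(5 \right)} \right)} \left(-1430\right) = -318 + 5 \left(-1430\right) = -318 - 7150 = -7468$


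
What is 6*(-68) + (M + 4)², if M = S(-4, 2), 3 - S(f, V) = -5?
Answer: -264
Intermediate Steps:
S(f, V) = 8 (S(f, V) = 3 - 1*(-5) = 3 + 5 = 8)
M = 8
6*(-68) + (M + 4)² = 6*(-68) + (8 + 4)² = -408 + 12² = -408 + 144 = -264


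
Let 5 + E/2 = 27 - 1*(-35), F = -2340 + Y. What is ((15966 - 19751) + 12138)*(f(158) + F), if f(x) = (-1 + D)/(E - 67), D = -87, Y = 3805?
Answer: 574410751/47 ≈ 1.2222e+7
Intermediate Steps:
F = 1465 (F = -2340 + 3805 = 1465)
E = 114 (E = -10 + 2*(27 - 1*(-35)) = -10 + 2*(27 + 35) = -10 + 2*62 = -10 + 124 = 114)
f(x) = -88/47 (f(x) = (-1 - 87)/(114 - 67) = -88/47)
((15966 - 19751) + 12138)*(f(158) + F) = ((15966 - 19751) + 12138)*(-88/47 + 1465) = (-3785 + 12138)*(68767/47) = 8353*(68767/47) = 574410751/47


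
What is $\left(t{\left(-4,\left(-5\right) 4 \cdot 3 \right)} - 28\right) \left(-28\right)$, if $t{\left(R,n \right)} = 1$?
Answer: $756$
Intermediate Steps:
$\left(t{\left(-4,\left(-5\right) 4 \cdot 3 \right)} - 28\right) \left(-28\right) = \left(1 - 28\right) \left(-28\right) = \left(-27\right) \left(-28\right) = 756$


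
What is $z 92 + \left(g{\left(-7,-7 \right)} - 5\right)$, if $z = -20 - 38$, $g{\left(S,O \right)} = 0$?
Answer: $-5341$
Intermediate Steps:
$z = -58$
$z 92 + \left(g{\left(-7,-7 \right)} - 5\right) = \left(-58\right) 92 + \left(0 - 5\right) = -5336 + \left(0 - 5\right) = -5336 - 5 = -5341$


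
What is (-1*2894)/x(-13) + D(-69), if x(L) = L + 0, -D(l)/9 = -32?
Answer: 6638/13 ≈ 510.62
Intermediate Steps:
D(l) = 288 (D(l) = -9*(-32) = 288)
x(L) = L
(-1*2894)/x(-13) + D(-69) = -1*2894/(-13) + 288 = -2894*(-1/13) + 288 = 2894/13 + 288 = 6638/13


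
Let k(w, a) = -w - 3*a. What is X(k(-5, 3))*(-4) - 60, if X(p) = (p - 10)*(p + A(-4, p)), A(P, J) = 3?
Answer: -116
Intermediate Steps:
X(p) = (-10 + p)*(3 + p) (X(p) = (p - 10)*(p + 3) = (-10 + p)*(3 + p))
X(k(-5, 3))*(-4) - 60 = (-30 + (-1*(-5) - 3*3)**2 - 7*(-1*(-5) - 3*3))*(-4) - 60 = (-30 + (5 - 9)**2 - 7*(5 - 9))*(-4) - 60 = (-30 + (-4)**2 - 7*(-4))*(-4) - 60 = (-30 + 16 + 28)*(-4) - 60 = 14*(-4) - 60 = -56 - 60 = -116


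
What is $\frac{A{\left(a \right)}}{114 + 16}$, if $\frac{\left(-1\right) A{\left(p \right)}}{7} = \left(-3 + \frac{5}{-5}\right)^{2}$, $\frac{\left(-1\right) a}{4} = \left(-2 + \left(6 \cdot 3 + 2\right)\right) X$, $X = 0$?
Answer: $- \frac{56}{65} \approx -0.86154$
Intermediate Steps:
$a = 0$ ($a = - 4 \left(-2 + \left(6 \cdot 3 + 2\right)\right) 0 = - 4 \left(-2 + \left(18 + 2\right)\right) 0 = - 4 \left(-2 + 20\right) 0 = - 4 \cdot 18 \cdot 0 = \left(-4\right) 0 = 0$)
$A{\left(p \right)} = -112$ ($A{\left(p \right)} = - 7 \left(-3 + \frac{5}{-5}\right)^{2} = - 7 \left(-3 + 5 \left(- \frac{1}{5}\right)\right)^{2} = - 7 \left(-3 - 1\right)^{2} = - 7 \left(-4\right)^{2} = \left(-7\right) 16 = -112$)
$\frac{A{\left(a \right)}}{114 + 16} = \frac{1}{114 + 16} \left(-112\right) = \frac{1}{130} \left(-112\right) = - \frac{56}{65}$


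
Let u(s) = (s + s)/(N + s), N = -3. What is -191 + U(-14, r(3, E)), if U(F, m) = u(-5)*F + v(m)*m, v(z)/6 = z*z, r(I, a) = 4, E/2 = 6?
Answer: 351/2 ≈ 175.50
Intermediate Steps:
E = 12 (E = 2*6 = 12)
v(z) = 6*z² (v(z) = 6*(z*z) = 6*z²)
u(s) = 2*s/(-3 + s) (u(s) = (s + s)/(-3 + s) = (2*s)/(-3 + s) = 2*s/(-3 + s))
U(F, m) = 6*m³ + 5*F/4 (U(F, m) = (2*(-5)/(-3 - 5))*F + (6*m²)*m = (2*(-5)/(-8))*F + 6*m³ = (2*(-5)*(-⅛))*F + 6*m³ = 5*F/4 + 6*m³ = 6*m³ + 5*F/4)
-191 + U(-14, r(3, E)) = -191 + (6*4³ + (5/4)*(-14)) = -191 + (6*64 - 35/2) = -191 + (384 - 35/2) = -191 + 733/2 = 351/2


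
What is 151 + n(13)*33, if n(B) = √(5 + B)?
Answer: 151 + 99*√2 ≈ 291.01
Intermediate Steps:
151 + n(13)*33 = 151 + √(5 + 13)*33 = 151 + √18*33 = 151 + (3*√2)*33 = 151 + 99*√2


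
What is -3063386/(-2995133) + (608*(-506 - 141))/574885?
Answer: 582881221602/1721857034705 ≈ 0.33852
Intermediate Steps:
-3063386/(-2995133) + (608*(-506 - 141))/574885 = -3063386*(-1/2995133) + (608*(-647))*(1/574885) = 3063386/2995133 - 393376*1/574885 = 3063386/2995133 - 393376/574885 = 582881221602/1721857034705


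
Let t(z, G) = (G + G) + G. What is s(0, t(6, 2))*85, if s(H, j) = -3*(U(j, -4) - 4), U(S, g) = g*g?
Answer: -3060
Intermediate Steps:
t(z, G) = 3*G (t(z, G) = 2*G + G = 3*G)
U(S, g) = g**2
s(H, j) = -36 (s(H, j) = -3*((-4)**2 - 4) = -3*(16 - 4) = -3*12 = -36)
s(0, t(6, 2))*85 = -36*85 = -3060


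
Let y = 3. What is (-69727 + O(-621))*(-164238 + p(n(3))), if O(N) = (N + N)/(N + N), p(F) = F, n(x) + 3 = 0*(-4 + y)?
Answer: 11451867966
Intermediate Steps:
n(x) = -3 (n(x) = -3 + 0*(-4 + 3) = -3 + 0*(-1) = -3 + 0 = -3)
O(N) = 1 (O(N) = (2*N)/((2*N)) = (2*N)*(1/(2*N)) = 1)
(-69727 + O(-621))*(-164238 + p(n(3))) = (-69727 + 1)*(-164238 - 3) = -69726*(-164241) = 11451867966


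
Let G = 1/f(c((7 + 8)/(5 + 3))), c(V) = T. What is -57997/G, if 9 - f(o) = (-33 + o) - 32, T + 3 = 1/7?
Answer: -31202386/7 ≈ -4.4575e+6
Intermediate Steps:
T = -20/7 (T = -3 + 1/7 = -3 + ⅐ = -20/7 ≈ -2.8571)
c(V) = -20/7
f(o) = 74 - o (f(o) = 9 - ((-33 + o) - 32) = 9 - (-65 + o) = 9 + (65 - o) = 74 - o)
G = 7/538 (G = 1/(74 - 1*(-20/7)) = 1/(74 + 20/7) = 1/(538/7) = 7/538 ≈ 0.013011)
-57997/G = -57997/7/538 = -57997*538/7 = -31202386/7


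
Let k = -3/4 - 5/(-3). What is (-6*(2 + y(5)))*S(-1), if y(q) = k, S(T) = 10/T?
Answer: 175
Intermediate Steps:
k = 11/12 (k = -3*¼ - 5*(-⅓) = -¾ + 5/3 = 11/12 ≈ 0.91667)
y(q) = 11/12
(-6*(2 + y(5)))*S(-1) = (-6*(2 + 11/12))*(10/(-1)) = (-6*35/12)*(10*(-1)) = -35/2*(-10) = 175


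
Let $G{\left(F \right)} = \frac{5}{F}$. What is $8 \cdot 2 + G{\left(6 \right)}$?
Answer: $\frac{101}{6} \approx 16.833$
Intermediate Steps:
$8 \cdot 2 + G{\left(6 \right)} = 8 \cdot 2 + \frac{5}{6} = 16 + 5 \cdot \frac{1}{6} = 16 + \frac{5}{6} = \frac{101}{6}$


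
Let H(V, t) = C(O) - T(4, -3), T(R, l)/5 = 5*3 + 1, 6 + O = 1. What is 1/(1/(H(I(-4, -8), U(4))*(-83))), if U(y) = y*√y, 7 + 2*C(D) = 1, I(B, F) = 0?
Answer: 6889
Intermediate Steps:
O = -5 (O = -6 + 1 = -5)
C(D) = -3 (C(D) = -7/2 + (½)*1 = -7/2 + ½ = -3)
T(R, l) = 80 (T(R, l) = 5*(5*3 + 1) = 5*(15 + 1) = 5*16 = 80)
U(y) = y^(3/2)
H(V, t) = -83 (H(V, t) = -3 - 1*80 = -3 - 80 = -83)
1/(1/(H(I(-4, -8), U(4))*(-83))) = 1/(1/(-83*(-83))) = 1/(1/6889) = 6889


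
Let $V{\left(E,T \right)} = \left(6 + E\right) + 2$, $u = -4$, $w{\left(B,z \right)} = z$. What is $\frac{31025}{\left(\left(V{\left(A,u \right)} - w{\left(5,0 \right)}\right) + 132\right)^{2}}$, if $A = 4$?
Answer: $\frac{31025}{20736} \approx 1.4962$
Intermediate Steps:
$V{\left(E,T \right)} = 8 + E$
$\frac{31025}{\left(\left(V{\left(A,u \right)} - w{\left(5,0 \right)}\right) + 132\right)^{2}} = \frac{31025}{\left(\left(\left(8 + 4\right) - 0\right) + 132\right)^{2}} = \frac{31025}{\left(\left(12 + 0\right) + 132\right)^{2}} = \frac{31025}{\left(12 + 132\right)^{2}} = \frac{31025}{144^{2}} = \frac{31025}{20736}$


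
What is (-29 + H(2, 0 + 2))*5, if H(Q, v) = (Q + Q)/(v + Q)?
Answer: -140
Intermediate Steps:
H(Q, v) = 2*Q/(Q + v) (H(Q, v) = (2*Q)/(Q + v) = 2*Q/(Q + v))
(-29 + H(2, 0 + 2))*5 = (-29 + 2*2/(2 + (0 + 2)))*5 = (-29 + 2*2/(2 + 2))*5 = (-29 + 2*2/4)*5 = (-29 + 2*2*(¼))*5 = (-29 + 1)*5 = -28*5 = -140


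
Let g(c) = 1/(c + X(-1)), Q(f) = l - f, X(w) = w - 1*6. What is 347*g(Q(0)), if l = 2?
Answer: -347/5 ≈ -69.400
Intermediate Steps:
X(w) = -6 + w (X(w) = w - 6 = -6 + w)
Q(f) = 2 - f
g(c) = 1/(-7 + c) (g(c) = 1/(c + (-6 - 1)) = 1/(c - 7) = 1/(-7 + c))
347*g(Q(0)) = 347/(-7 + (2 - 1*0)) = 347/(-7 + (2 + 0)) = 347/(-7 + 2) = 347/(-5) = 347*(-⅕) = -347/5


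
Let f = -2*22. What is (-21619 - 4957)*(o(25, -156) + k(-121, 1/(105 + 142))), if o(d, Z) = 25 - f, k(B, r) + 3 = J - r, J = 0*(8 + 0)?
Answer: -433215376/247 ≈ -1.7539e+6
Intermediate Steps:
J = 0 (J = 0*8 = 0)
f = -44
k(B, r) = -3 - r (k(B, r) = -3 + (0 - r) = -3 - r)
o(d, Z) = 69 (o(d, Z) = 25 - 1*(-44) = 25 + 44 = 69)
(-21619 - 4957)*(o(25, -156) + k(-121, 1/(105 + 142))) = (-21619 - 4957)*(69 + (-3 - 1/(105 + 142))) = -26576*(69 + (-3 - 1/247)) = -26576*(69 - 742/247) = -26576*16301/247 = -433215376/247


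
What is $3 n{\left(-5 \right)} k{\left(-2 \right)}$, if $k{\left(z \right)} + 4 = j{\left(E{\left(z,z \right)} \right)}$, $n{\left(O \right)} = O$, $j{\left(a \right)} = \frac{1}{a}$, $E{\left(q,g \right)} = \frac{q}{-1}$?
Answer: $\frac{105}{2} \approx 52.5$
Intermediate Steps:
$E{\left(q,g \right)} = - q$ ($E{\left(q,g \right)} = q \left(-1\right) = - q$)
$k{\left(z \right)} = -4 - \frac{1}{z}$ ($k{\left(z \right)} = -4 + \frac{1}{\left(-1\right) z} = -4 - \frac{1}{z}$)
$3 n{\left(-5 \right)} k{\left(-2 \right)} = 3 \left(-5\right) \left(-4 - \frac{1}{-2}\right) = - 15 \left(-4 - - \frac{1}{2}\right) = - 15 \left(-4 + \frac{1}{2}\right) = \left(-15\right) \left(- \frac{7}{2}\right) = \frac{105}{2}$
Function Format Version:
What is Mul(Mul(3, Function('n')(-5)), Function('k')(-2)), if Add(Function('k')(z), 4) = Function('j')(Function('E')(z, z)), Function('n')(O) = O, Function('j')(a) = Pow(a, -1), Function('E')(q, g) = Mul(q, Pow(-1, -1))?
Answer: Rational(105, 2) ≈ 52.500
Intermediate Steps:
Function('E')(q, g) = Mul(-1, q) (Function('E')(q, g) = Mul(q, -1) = Mul(-1, q))
Function('k')(z) = Add(-4, Mul(-1, Pow(z, -1))) (Function('k')(z) = Add(-4, Pow(Mul(-1, z), -1)) = Add(-4, Mul(-1, Pow(z, -1))))
Mul(Mul(3, Function('n')(-5)), Function('k')(-2)) = Mul(Mul(3, -5), Add(-4, Mul(-1, Pow(-2, -1)))) = Mul(-15, Add(-4, Mul(-1, Rational(-1, 2)))) = Mul(-15, Add(-4, Rational(1, 2))) = Mul(-15, Rational(-7, 2)) = Rational(105, 2)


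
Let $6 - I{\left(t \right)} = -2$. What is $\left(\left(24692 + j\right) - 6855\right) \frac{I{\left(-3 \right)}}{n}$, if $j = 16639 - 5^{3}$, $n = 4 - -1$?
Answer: $\frac{274808}{5} \approx 54962.0$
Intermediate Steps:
$n = 5$ ($n = 4 + 1 = 5$)
$I{\left(t \right)} = 8$ ($I{\left(t \right)} = 6 - -2 = 6 + 2 = 8$)
$j = 16514$ ($j = 16639 - 125 = 16514$)
$\left(\left(24692 + j\right) - 6855\right) \frac{I{\left(-3 \right)}}{n} = \left(\left(24692 + 16514\right) - 6855\right) \frac{8}{5} = \left(41206 - 6855\right) 8 \cdot \frac{1}{5} = 34351 \cdot \frac{8}{5} = \frac{274808}{5}$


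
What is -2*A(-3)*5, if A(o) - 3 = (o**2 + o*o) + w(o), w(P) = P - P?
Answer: -210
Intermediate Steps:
w(P) = 0
A(o) = 3 + 2*o**2 (A(o) = 3 + ((o**2 + o*o) + 0) = 3 + ((o**2 + o**2) + 0) = 3 + (2*o**2 + 0) = 3 + 2*o**2)
-2*A(-3)*5 = -2*(3 + 2*(-3)**2)*5 = -2*(3 + 2*9)*5 = -2*(3 + 18)*5 = -2*21*5 = -42*5 = -210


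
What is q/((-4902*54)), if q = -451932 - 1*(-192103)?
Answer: 259829/264708 ≈ 0.98157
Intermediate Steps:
q = -259829 (q = -451932 + 192103 = -259829)
q/((-4902*54)) = -259829/((-4902*54)) = -259829/(-264708) = -259829*(-1/264708) = 259829/264708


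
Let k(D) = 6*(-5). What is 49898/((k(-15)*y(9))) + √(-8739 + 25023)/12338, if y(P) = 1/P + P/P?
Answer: -74847/50 + √4071/6169 ≈ -1496.9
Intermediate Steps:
y(P) = 1 + 1/P (y(P) = 1/P + 1 = 1 + 1/P)
k(D) = -30
49898/((k(-15)*y(9))) + √(-8739 + 25023)/12338 = 49898/((-30*(1 + 9)/9)) + √(-8739 + 25023)/12338 = 49898/((-10*10/3)) + √16284*(1/12338) = 49898/((-30*10/9)) + (2*√4071)*(1/12338) = 49898/(-100/3) + √4071/6169 = 49898*(-3/100) + √4071/6169 = -74847/50 + √4071/6169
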